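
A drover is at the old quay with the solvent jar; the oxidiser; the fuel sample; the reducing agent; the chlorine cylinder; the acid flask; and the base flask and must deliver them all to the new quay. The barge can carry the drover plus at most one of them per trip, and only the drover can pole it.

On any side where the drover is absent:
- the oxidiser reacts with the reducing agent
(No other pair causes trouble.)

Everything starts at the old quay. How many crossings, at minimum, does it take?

13

Counting alone: the drover can take at most 1 across per trip to the new quay, so moving all 7 needs at least 7 loaded trips out, with a return between consecutive ones — at least 13 crossings.
The plan below uses exactly 13 crossings, so it is optimal:
1. Drover goes to the new quay with the oxidiser.  [the old quay: the acid flask, the base flask, the chlorine cylinder, the fuel sample, the reducing agent, the solvent jar | the new quay: the oxidiser]
2. Drover goes back to the old quay alone.  [the old quay: the acid flask, the base flask, the chlorine cylinder, the fuel sample, the reducing agent, the solvent jar | the new quay: the oxidiser]
3. Drover goes to the new quay with the solvent jar.  [the old quay: the acid flask, the base flask, the chlorine cylinder, the fuel sample, the reducing agent | the new quay: the oxidiser, the solvent jar]
4. Drover goes back to the old quay alone.  [the old quay: the acid flask, the base flask, the chlorine cylinder, the fuel sample, the reducing agent | the new quay: the oxidiser, the solvent jar]
5. Drover goes to the new quay with the fuel sample.  [the old quay: the acid flask, the base flask, the chlorine cylinder, the reducing agent | the new quay: the fuel sample, the oxidiser, the solvent jar]
6. Drover goes back to the old quay alone.  [the old quay: the acid flask, the base flask, the chlorine cylinder, the reducing agent | the new quay: the fuel sample, the oxidiser, the solvent jar]
7. Drover goes to the new quay with the chlorine cylinder.  [the old quay: the acid flask, the base flask, the reducing agent | the new quay: the chlorine cylinder, the fuel sample, the oxidiser, the solvent jar]
8. Drover goes back to the old quay alone.  [the old quay: the acid flask, the base flask, the reducing agent | the new quay: the chlorine cylinder, the fuel sample, the oxidiser, the solvent jar]
9. Drover goes to the new quay with the acid flask.  [the old quay: the base flask, the reducing agent | the new quay: the acid flask, the chlorine cylinder, the fuel sample, the oxidiser, the solvent jar]
10. Drover goes back to the old quay alone.  [the old quay: the base flask, the reducing agent | the new quay: the acid flask, the chlorine cylinder, the fuel sample, the oxidiser, the solvent jar]
11. Drover goes to the new quay with the base flask.  [the old quay: the reducing agent | the new quay: the acid flask, the base flask, the chlorine cylinder, the fuel sample, the oxidiser, the solvent jar]
12. Drover goes back to the old quay alone.  [the old quay: the reducing agent | the new quay: the acid flask, the base flask, the chlorine cylinder, the fuel sample, the oxidiser, the solvent jar]
13. Drover goes to the new quay with the reducing agent.  [the old quay: — | the new quay: the acid flask, the base flask, the chlorine cylinder, the fuel sample, the oxidiser, the reducing agent, the solvent jar]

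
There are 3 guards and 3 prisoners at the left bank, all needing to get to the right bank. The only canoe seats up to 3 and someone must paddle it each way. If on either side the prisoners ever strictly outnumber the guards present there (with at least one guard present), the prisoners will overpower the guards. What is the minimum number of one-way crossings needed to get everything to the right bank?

Counting alone: each trip to the right bank takes at most 3 across and each return brings at least 1 back, so after t trips out (and t−1 returns) at most 3t − (t−1) of the 6 are across; that first reaches 6 at t = 3, so at least 5 crossings are needed.
The plan below uses exactly 5 crossings, so it is optimal:
1. 2 prisoners → the right bank.  (the left bank: 3G 1P; the right bank: 0G 2P)
2. 1 prisoner ← the left bank.  (the left bank: 3G 2P; the right bank: 0G 1P)
3. 3 guards → the right bank.  (the left bank: 0G 2P; the right bank: 3G 1P)
4. 1 prisoner ← the left bank.  (the left bank: 0G 3P; the right bank: 3G 0P)
5. 3 prisoners → the right bank.  (the left bank: 0G 0P; the right bank: 3G 3P)

5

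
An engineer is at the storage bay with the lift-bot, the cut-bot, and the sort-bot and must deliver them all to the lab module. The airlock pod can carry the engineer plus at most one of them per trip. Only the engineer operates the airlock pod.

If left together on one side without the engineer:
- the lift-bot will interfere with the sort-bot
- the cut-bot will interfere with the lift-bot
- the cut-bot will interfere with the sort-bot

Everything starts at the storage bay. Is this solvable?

No

Whatever the first load, the items left behind include a forbidden pair without the engineer. No opening move is safe, so no plan exists.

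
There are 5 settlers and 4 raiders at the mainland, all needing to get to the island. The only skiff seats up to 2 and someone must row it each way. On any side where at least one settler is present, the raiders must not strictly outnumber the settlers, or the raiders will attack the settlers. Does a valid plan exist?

Yes

1. 2 raiders → the island.  (the mainland: 5S 2R; the island: 0S 2R)
2. 1 raider ← the mainland.  (the mainland: 5S 3R; the island: 0S 1R)
3. 2 raiders → the island.  (the mainland: 5S 1R; the island: 0S 3R)
4. 1 raider ← the mainland.  (the mainland: 5S 2R; the island: 0S 2R)
5. 2 settlers → the island.  (the mainland: 3S 2R; the island: 2S 2R)
6. 1 raider ← the mainland.  (the mainland: 3S 3R; the island: 2S 1R)
7. 1 settler and 1 raider → the island.  (the mainland: 2S 2R; the island: 3S 2R)
8. 1 settler ← the mainland.  (the mainland: 3S 2R; the island: 2S 2R)
9. 1 settler and 1 raider → the island.  (the mainland: 2S 1R; the island: 3S 3R)
10. 1 raider ← the mainland.  (the mainland: 2S 2R; the island: 3S 2R)
11. 1 settler and 1 raider → the island.  (the mainland: 1S 1R; the island: 4S 3R)
12. 1 settler ← the mainland.  (the mainland: 2S 1R; the island: 3S 3R)
13. 1 settler and 1 raider → the island.  (the mainland: 1S 0R; the island: 4S 4R)
14. 1 raider ← the mainland.  (the mainland: 1S 1R; the island: 4S 3R)
15. 1 settler and 1 raider → the island.  (the mainland: 0S 0R; the island: 5S 4R)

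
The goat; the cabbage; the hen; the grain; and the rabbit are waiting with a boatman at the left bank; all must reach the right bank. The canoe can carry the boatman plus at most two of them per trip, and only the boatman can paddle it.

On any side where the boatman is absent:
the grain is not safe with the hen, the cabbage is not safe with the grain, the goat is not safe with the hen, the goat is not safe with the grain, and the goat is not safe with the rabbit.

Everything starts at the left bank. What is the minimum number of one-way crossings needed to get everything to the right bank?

Counting alone: the boatman can take at most 2 across per trip to the right bank, so moving all 5 needs at least 3 loaded trips out, with a return between consecutive ones — at least 5 crossings.
The safety rule pushes this higher. Following every safe sequence of crossings, the most of the 5 that can be at the right bank as the canoe arrives there on crossing 5 is 4 — never all 5.
So no plan with fewer than 7 crossings exists, and this one achieves 7:
1. Boatman goes to the right bank with the goat and the grain.
2. Boatman goes back to the left bank with the goat.
3. Boatman goes to the right bank with the cabbage and the goat.
4. Boatman goes back to the left bank with the grain.
5. Boatman goes to the right bank with the hen and the rabbit.
6. Boatman goes back to the left bank with the goat.
7. Boatman goes to the right bank with the goat and the grain.

7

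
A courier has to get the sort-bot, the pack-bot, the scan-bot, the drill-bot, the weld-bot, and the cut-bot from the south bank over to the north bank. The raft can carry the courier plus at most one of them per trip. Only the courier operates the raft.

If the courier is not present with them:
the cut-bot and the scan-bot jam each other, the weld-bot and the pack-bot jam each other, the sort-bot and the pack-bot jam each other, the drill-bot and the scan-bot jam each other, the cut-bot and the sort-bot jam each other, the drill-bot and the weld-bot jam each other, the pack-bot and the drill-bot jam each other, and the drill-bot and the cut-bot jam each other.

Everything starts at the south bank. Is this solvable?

No

Whatever the first load, the items left behind include a forbidden pair without the courier. No opening move is safe, so no plan exists.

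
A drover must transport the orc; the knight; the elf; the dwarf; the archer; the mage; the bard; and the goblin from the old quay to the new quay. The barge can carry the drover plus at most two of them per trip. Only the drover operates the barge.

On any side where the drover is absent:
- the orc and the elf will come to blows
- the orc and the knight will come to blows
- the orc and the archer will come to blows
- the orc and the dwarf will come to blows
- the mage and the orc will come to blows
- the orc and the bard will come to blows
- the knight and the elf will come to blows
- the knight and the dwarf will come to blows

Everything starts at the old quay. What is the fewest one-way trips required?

13

Counting alone: the drover can take at most 2 across per trip to the new quay, so moving all 8 needs at least 4 loaded trips out, with a return between consecutive ones — at least 7 crossings.
The safety rule pushes this higher. Following every safe sequence of crossings, the most of the 8 that can be at the new quay as the barge arrives there on crossings 7, 9, 11 is 5, 6, 7 respectively — never all 8.
So no plan with fewer than 13 crossings exists, and this one achieves 13:
1. Drover goes to the new quay with the knight and the orc.  [the old quay: the archer, the bard, the dwarf, the elf, the goblin, the mage | the new quay: the knight, the orc]
2. Drover goes back to the old quay with the orc.  [the old quay: the archer, the bard, the dwarf, the elf, the goblin, the mage, the orc | the new quay: the knight]
3. Drover goes to the new quay with the archer and the orc.  [the old quay: the bard, the dwarf, the elf, the goblin, the mage | the new quay: the archer, the knight, the orc]
4. Drover goes back to the old quay with the orc.  [the old quay: the bard, the dwarf, the elf, the goblin, the mage, the orc | the new quay: the archer, the knight]
5. Drover goes to the new quay with the mage and the orc.  [the old quay: the bard, the dwarf, the elf, the goblin | the new quay: the archer, the knight, the mage, the orc]
6. Drover goes back to the old quay with the orc.  [the old quay: the bard, the dwarf, the elf, the goblin, the orc | the new quay: the archer, the knight, the mage]
7. Drover goes to the new quay with the bard and the orc.  [the old quay: the dwarf, the elf, the goblin | the new quay: the archer, the bard, the knight, the mage, the orc]
8. Drover goes back to the old quay with the orc.  [the old quay: the dwarf, the elf, the goblin, the orc | the new quay: the archer, the bard, the knight, the mage]
9. Drover goes to the new quay with the goblin and the orc.  [the old quay: the dwarf, the elf | the new quay: the archer, the bard, the goblin, the knight, the mage, the orc]
10. Drover goes back to the old quay with the orc.  [the old quay: the dwarf, the elf, the orc | the new quay: the archer, the bard, the goblin, the knight, the mage]
11. Drover goes to the new quay with the dwarf and the elf.  [the old quay: the orc | the new quay: the archer, the bard, the dwarf, the elf, the goblin, the knight, the mage]
12. Drover goes back to the old quay with the knight.  [the old quay: the knight, the orc | the new quay: the archer, the bard, the dwarf, the elf, the goblin, the mage]
13. Drover goes to the new quay with the knight and the orc.  [the old quay: — | the new quay: the archer, the bard, the dwarf, the elf, the goblin, the knight, the mage, the orc]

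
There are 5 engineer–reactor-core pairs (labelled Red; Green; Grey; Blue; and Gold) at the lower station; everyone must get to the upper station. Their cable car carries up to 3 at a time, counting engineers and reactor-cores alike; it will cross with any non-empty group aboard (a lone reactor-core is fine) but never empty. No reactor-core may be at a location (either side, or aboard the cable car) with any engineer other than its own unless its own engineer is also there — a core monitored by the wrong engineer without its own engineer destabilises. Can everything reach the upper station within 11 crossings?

Yes — this plan uses 11 crossings (≤ 11):
1. engineer Red and reactor-core Red cross → the upper station.
2. engineer Red crosses ← the lower station.
3. reactor-core Blue, reactor-core Green, and reactor-core Grey cross → the upper station.
4. reactor-core Red crosses ← the lower station.
5. engineer Blue, engineer Green, and engineer Grey cross → the upper station.
6. engineer Green and reactor-core Green cross ← the lower station.
7. engineer Gold, engineer Green, and engineer Red cross → the upper station.
8. reactor-core Grey crosses ← the lower station.
9. reactor-core Green and reactor-core Red cross → the upper station.
10. reactor-core Red crosses ← the lower station.
11. reactor-core Gold, reactor-core Grey, and reactor-core Red cross → the upper station.

Yes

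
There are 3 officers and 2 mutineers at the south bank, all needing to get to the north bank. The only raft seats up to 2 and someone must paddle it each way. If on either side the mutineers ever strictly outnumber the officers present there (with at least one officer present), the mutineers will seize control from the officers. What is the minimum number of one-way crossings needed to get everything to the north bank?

Counting alone: each trip to the north bank takes at most 2 across and each return brings at least 1 back, so after t trips out (and t−1 returns) at most 2t − (t−1) of the 5 are across; that first reaches 5 at t = 4, so at least 7 crossings are needed.
The plan below uses exactly 7 crossings, so it is optimal:
1. 2 mutineers → the north bank.  (the south bank: 3O 0M; the north bank: 0O 2M)
2. 1 mutineer ← the south bank.  (the south bank: 3O 1M; the north bank: 0O 1M)
3. 2 officers → the north bank.  (the south bank: 1O 1M; the north bank: 2O 1M)
4. 1 officer ← the south bank.  (the south bank: 2O 1M; the north bank: 1O 1M)
5. 1 officer and 1 mutineer → the north bank.  (the south bank: 1O 0M; the north bank: 2O 2M)
6. 1 mutineer ← the south bank.  (the south bank: 1O 1M; the north bank: 2O 1M)
7. 1 officer and 1 mutineer → the north bank.  (the south bank: 0O 0M; the north bank: 3O 2M)

7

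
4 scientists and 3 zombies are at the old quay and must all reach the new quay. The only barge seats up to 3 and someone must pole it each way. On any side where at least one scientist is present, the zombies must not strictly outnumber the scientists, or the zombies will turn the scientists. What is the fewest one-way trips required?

5

Counting alone: each trip to the new quay takes at most 3 across and each return brings at least 1 back, so after t trips out (and t−1 returns) at most 3t − (t−1) of the 7 are across; that first reaches 7 at t = 3, so at least 5 crossings are needed.
The plan below uses exactly 5 crossings, so it is optimal:
1. 3 zombies → the new quay.  (the old quay: 4S 0Z; the new quay: 0S 3Z)
2. 1 zombie ← the old quay.  (the old quay: 4S 1Z; the new quay: 0S 2Z)
3. 3 scientists → the new quay.  (the old quay: 1S 1Z; the new quay: 3S 2Z)
4. 1 scientist ← the old quay.  (the old quay: 2S 1Z; the new quay: 2S 2Z)
5. 2 scientists and 1 zombie → the new quay.  (the old quay: 0S 0Z; the new quay: 4S 3Z)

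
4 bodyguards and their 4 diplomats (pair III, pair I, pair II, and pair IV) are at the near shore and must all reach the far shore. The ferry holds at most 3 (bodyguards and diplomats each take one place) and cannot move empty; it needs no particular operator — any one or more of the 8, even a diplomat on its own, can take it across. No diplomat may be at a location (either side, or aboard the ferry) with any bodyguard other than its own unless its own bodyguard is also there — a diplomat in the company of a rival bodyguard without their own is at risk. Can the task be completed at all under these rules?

1. bodyguard III and diplomat III cross → the far shore.
2. bodyguard III crosses ← the near shore.
3. bodyguard I, bodyguard III, and diplomat I cross → the far shore.
4. bodyguard III and diplomat III cross ← the near shore.
5. bodyguard II, bodyguard III, and bodyguard IV cross → the far shore.
6. diplomat I crosses ← the near shore.
7. diplomat I and diplomat III cross → the far shore.
8. diplomat III crosses ← the near shore.
9. diplomat II, diplomat III, and diplomat IV cross → the far shore.

Yes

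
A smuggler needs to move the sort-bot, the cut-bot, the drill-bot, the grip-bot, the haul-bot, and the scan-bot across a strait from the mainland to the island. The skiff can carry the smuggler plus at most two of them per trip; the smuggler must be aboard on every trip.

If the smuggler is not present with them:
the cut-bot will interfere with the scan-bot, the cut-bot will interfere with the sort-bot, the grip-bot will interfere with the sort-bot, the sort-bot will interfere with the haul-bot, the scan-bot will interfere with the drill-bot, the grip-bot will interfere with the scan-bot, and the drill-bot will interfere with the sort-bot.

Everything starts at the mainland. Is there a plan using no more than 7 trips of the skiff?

Yes — this plan uses 7 crossings (≤ 7):
1. Smuggler goes to the island with the scan-bot and the sort-bot.
2. Smuggler goes back to the mainland alone.
3. Smuggler goes to the island with the cut-bot and the drill-bot.
4. Smuggler goes back to the mainland with the scan-bot and the sort-bot.
5. Smuggler goes to the island with the grip-bot and the haul-bot.
6. Smuggler goes back to the mainland alone.
7. Smuggler goes to the island with the scan-bot and the sort-bot.

Yes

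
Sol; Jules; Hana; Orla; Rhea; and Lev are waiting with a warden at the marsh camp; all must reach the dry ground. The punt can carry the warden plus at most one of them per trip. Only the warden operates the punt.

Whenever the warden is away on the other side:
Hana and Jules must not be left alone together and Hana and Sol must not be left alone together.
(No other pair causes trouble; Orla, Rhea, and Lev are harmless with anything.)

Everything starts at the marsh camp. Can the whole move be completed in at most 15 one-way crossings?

Yes

Yes — this plan uses 13 crossings (≤ 15):
1. Warden goes to the dry ground with Hana.
2. Warden goes back to the marsh camp alone.
3. Warden goes to the dry ground with Sol.
4. Warden goes back to the marsh camp with Hana.
5. Warden goes to the dry ground with Jules.
6. Warden goes back to the marsh camp alone.
7. Warden goes to the dry ground with Orla.
8. Warden goes back to the marsh camp alone.
9. Warden goes to the dry ground with Rhea.
10. Warden goes back to the marsh camp alone.
11. Warden goes to the dry ground with Lev.
12. Warden goes back to the marsh camp alone.
13. Warden goes to the dry ground with Hana.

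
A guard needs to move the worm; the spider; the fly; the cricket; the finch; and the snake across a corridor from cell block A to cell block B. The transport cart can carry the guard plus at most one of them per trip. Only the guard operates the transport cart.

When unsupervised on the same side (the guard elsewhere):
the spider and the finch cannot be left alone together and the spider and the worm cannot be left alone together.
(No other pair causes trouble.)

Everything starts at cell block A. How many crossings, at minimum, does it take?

Counting alone: the guard can take at most 1 across per trip to cell block B, so moving all 6 needs at least 6 loaded trips out, with a return between consecutive ones — at least 11 crossings.
The safety rule pushes this higher. Following every safe sequence of crossings, the most of the 6 that can be at cell block B as the transport cart arrives there on crossing 11 is 5 — never all 6.
So no plan with fewer than 13 crossings exists, and this one achieves 13:
1. Guard goes to cell block B with the spider.
2. Guard goes back to cell block A alone.
3. Guard goes to cell block B with the worm.
4. Guard goes back to cell block A with the spider.
5. Guard goes to cell block B with the finch.
6. Guard goes back to cell block A alone.
7. Guard goes to cell block B with the fly.
8. Guard goes back to cell block A alone.
9. Guard goes to cell block B with the cricket.
10. Guard goes back to cell block A alone.
11. Guard goes to cell block B with the snake.
12. Guard goes back to cell block A alone.
13. Guard goes to cell block B with the spider.

13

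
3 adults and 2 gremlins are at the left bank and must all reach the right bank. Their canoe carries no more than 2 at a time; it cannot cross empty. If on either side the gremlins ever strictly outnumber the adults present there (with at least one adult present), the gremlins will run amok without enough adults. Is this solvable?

1. 2 gremlins → the right bank.  (the left bank: 3A 0G; the right bank: 0A 2G)
2. 1 gremlin ← the left bank.  (the left bank: 3A 1G; the right bank: 0A 1G)
3. 2 adults → the right bank.  (the left bank: 1A 1G; the right bank: 2A 1G)
4. 1 adult ← the left bank.  (the left bank: 2A 1G; the right bank: 1A 1G)
5. 1 adult and 1 gremlin → the right bank.  (the left bank: 1A 0G; the right bank: 2A 2G)
6. 1 gremlin ← the left bank.  (the left bank: 1A 1G; the right bank: 2A 1G)
7. 1 adult and 1 gremlin → the right bank.  (the left bank: 0A 0G; the right bank: 3A 2G)

Yes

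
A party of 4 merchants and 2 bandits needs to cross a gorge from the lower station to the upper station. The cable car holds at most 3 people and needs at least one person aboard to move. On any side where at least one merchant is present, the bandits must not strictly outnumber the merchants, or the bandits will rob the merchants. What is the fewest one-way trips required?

Counting alone: each trip to the upper station takes at most 3 across and each return brings at least 1 back, so after t trips out (and t−1 returns) at most 3t − (t−1) of the 6 are across; that first reaches 6 at t = 3, so at least 5 crossings are needed.
The plan below uses exactly 5 crossings, so it is optimal:
1. 2 bandits → the upper station.  (the lower station: 4M 0B; the upper station: 0M 2B)
2. 1 bandit ← the lower station.  (the lower station: 4M 1B; the upper station: 0M 1B)
3. 2 merchants and 1 bandit → the upper station.  (the lower station: 2M 0B; the upper station: 2M 2B)
4. 1 bandit ← the lower station.  (the lower station: 2M 1B; the upper station: 2M 1B)
5. 2 merchants and 1 bandit → the upper station.  (the lower station: 0M 0B; the upper station: 4M 2B)

5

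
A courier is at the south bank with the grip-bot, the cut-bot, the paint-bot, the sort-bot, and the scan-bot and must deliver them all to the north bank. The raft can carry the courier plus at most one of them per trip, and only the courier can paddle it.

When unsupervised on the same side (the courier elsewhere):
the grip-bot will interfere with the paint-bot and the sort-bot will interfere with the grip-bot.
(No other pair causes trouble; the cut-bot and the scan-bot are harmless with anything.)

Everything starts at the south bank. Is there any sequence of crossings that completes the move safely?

1. Courier goes to the north bank with the grip-bot.  [the south bank: the cut-bot, the paint-bot, the scan-bot, the sort-bot | the north bank: the grip-bot]
2. Courier goes back to the south bank alone.  [the south bank: the cut-bot, the paint-bot, the scan-bot, the sort-bot | the north bank: the grip-bot]
3. Courier goes to the north bank with the cut-bot.  [the south bank: the paint-bot, the scan-bot, the sort-bot | the north bank: the cut-bot, the grip-bot]
4. Courier goes back to the south bank alone.  [the south bank: the paint-bot, the scan-bot, the sort-bot | the north bank: the cut-bot, the grip-bot]
5. Courier goes to the north bank with the paint-bot.  [the south bank: the scan-bot, the sort-bot | the north bank: the cut-bot, the grip-bot, the paint-bot]
6. Courier goes back to the south bank with the grip-bot.  [the south bank: the grip-bot, the scan-bot, the sort-bot | the north bank: the cut-bot, the paint-bot]
7. Courier goes to the north bank with the sort-bot.  [the south bank: the grip-bot, the scan-bot | the north bank: the cut-bot, the paint-bot, the sort-bot]
8. Courier goes back to the south bank alone.  [the south bank: the grip-bot, the scan-bot | the north bank: the cut-bot, the paint-bot, the sort-bot]
9. Courier goes to the north bank with the scan-bot.  [the south bank: the grip-bot | the north bank: the cut-bot, the paint-bot, the scan-bot, the sort-bot]
10. Courier goes back to the south bank alone.  [the south bank: the grip-bot | the north bank: the cut-bot, the paint-bot, the scan-bot, the sort-bot]
11. Courier goes to the north bank with the grip-bot.  [the south bank: — | the north bank: the cut-bot, the grip-bot, the paint-bot, the scan-bot, the sort-bot]

Yes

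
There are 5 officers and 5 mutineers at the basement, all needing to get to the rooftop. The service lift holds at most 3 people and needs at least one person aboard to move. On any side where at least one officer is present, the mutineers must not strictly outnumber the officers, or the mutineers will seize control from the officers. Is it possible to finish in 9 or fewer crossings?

Counting alone: each trip to the rooftop takes at most 3 across and each return brings at least 1 back, so after t trips out (and t−1 returns) at most 3t − (t−1) of the 10 are across; that first reaches 10 at t = 5, so at least 9 crossings are needed.
The safety rule pushes this higher. Following every safe sequence of crossings, the most of the 10 that can be at the rooftop as the service lift arrives there on crossing 9 is 9 — never all 10.
So the move cannot be finished within 9 crossings. (The shortest complete plan takes 11:)
1. 2 mutineers → the rooftop.  (the basement: 5O 3M; the rooftop: 0O 2M)
2. 1 mutineer ← the basement.  (the basement: 5O 4M; the rooftop: 0O 1M)
3. 3 mutineers → the rooftop.  (the basement: 5O 1M; the rooftop: 0O 4M)
4. 1 mutineer ← the basement.  (the basement: 5O 2M; the rooftop: 0O 3M)
5. 3 officers → the rooftop.  (the basement: 2O 2M; the rooftop: 3O 3M)
6. 1 officer and 1 mutineer ← the basement.  (the basement: 3O 3M; the rooftop: 2O 2M)
7. 3 officers → the rooftop.  (the basement: 0O 3M; the rooftop: 5O 2M)
8. 1 mutineer ← the basement.  (the basement: 0O 4M; the rooftop: 5O 1M)
9. 2 mutineers → the rooftop.  (the basement: 0O 2M; the rooftop: 5O 3M)
10. 1 mutineer ← the basement.  (the basement: 0O 3M; the rooftop: 5O 2M)
11. 3 mutineers → the rooftop.  (the basement: 0O 0M; the rooftop: 5O 5M)

No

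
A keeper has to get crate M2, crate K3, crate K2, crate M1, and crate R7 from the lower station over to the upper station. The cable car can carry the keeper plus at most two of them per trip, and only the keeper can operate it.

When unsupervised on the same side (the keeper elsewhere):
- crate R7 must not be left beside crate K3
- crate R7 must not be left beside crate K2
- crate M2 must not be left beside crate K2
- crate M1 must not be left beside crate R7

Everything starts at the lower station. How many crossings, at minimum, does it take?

5

Counting alone: the keeper can take at most 2 across per trip to the upper station, so moving all 5 needs at least 3 loaded trips out, with a return between consecutive ones — at least 5 crossings.
The plan below uses exactly 5 crossings, so it is optimal:
1. Keeper goes to the upper station with crate M2 and crate R7.  [the lower station: crate K2, crate K3, crate M1 | the upper station: crate M2, crate R7]
2. Keeper goes back to the lower station alone.  [the lower station: crate K2, crate K3, crate M1 | the upper station: crate M2, crate R7]
3. Keeper goes to the upper station with crate K3 and crate M1.  [the lower station: crate K2 | the upper station: crate K3, crate M1, crate M2, crate R7]
4. Keeper goes back to the lower station with crate R7.  [the lower station: crate K2, crate R7 | the upper station: crate K3, crate M1, crate M2]
5. Keeper goes to the upper station with crate K2 and crate R7.  [the lower station: — | the upper station: crate K2, crate K3, crate M1, crate M2, crate R7]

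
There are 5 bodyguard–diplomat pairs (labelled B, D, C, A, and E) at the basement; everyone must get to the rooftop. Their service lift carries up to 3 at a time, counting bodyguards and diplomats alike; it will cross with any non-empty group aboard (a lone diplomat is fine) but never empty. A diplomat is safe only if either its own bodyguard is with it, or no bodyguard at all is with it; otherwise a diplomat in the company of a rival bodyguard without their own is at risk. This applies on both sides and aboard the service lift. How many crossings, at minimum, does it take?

Counting alone: each trip to the rooftop takes at most 3 across and each return brings at least 1 back, so after t trips out (and t−1 returns) at most 3t − (t−1) of the 10 are across; that first reaches 10 at t = 5, so at least 9 crossings are needed.
The safety rule pushes this higher. Following every safe sequence of crossings, the most of the 10 that can be at the rooftop as the service lift arrives there on crossing 9 is 9 — never all 10.
So no plan with fewer than 11 crossings exists, and this one achieves 11:
1. bodyguard B and diplomat B cross → the rooftop.
2. bodyguard B crosses ← the basement.
3. diplomat A, diplomat C, and diplomat D cross → the rooftop.
4. diplomat B crosses ← the basement.
5. bodyguard A, bodyguard C, and bodyguard D cross → the rooftop.
6. bodyguard D and diplomat D cross ← the basement.
7. bodyguard B, bodyguard D, and bodyguard E cross → the rooftop.
8. diplomat C crosses ← the basement.
9. diplomat B and diplomat D cross → the rooftop.
10. diplomat B crosses ← the basement.
11. diplomat B, diplomat C, and diplomat E cross → the rooftop.

11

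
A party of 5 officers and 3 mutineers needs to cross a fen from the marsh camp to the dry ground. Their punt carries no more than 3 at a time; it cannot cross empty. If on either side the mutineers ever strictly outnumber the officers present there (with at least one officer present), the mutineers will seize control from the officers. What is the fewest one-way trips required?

Counting alone: each trip to the dry ground takes at most 3 across and each return brings at least 1 back, so after t trips out (and t−1 returns) at most 3t − (t−1) of the 8 are across; that first reaches 8 at t = 4, so at least 7 crossings are needed.
The plan below uses exactly 7 crossings, so it is optimal:
1. 2 mutineers → the dry ground.  (the marsh camp: 5O 1M; the dry ground: 0O 2M)
2. 1 mutineer ← the marsh camp.  (the marsh camp: 5O 2M; the dry ground: 0O 1M)
3. 2 officers and 1 mutineer → the dry ground.  (the marsh camp: 3O 1M; the dry ground: 2O 2M)
4. 1 mutineer ← the marsh camp.  (the marsh camp: 3O 2M; the dry ground: 2O 1M)
5. 1 officer and 2 mutineers → the dry ground.  (the marsh camp: 2O 0M; the dry ground: 3O 3M)
6. 1 mutineer ← the marsh camp.  (the marsh camp: 2O 1M; the dry ground: 3O 2M)
7. 2 officers and 1 mutineer → the dry ground.  (the marsh camp: 0O 0M; the dry ground: 5O 3M)

7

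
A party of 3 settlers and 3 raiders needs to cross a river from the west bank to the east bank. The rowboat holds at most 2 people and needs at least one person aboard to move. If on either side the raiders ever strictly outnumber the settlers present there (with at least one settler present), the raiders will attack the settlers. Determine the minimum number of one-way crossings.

Counting alone: each trip to the east bank takes at most 2 across and each return brings at least 1 back, so after t trips out (and t−1 returns) at most 2t − (t−1) of the 6 are across; that first reaches 6 at t = 5, so at least 9 crossings are needed.
The safety rule pushes this higher. Following every safe sequence of crossings, the most of the 6 that can be at the east bank as the rowboat arrives there on crossing 9 is 5 — never all 6.
So no plan with fewer than 11 crossings exists, and this one achieves 11:
1. 2 raiders → the east bank.  (the west bank: 3S 1R; the east bank: 0S 2R)
2. 1 raider ← the west bank.  (the west bank: 3S 2R; the east bank: 0S 1R)
3. 2 raiders → the east bank.  (the west bank: 3S 0R; the east bank: 0S 3R)
4. 1 raider ← the west bank.  (the west bank: 3S 1R; the east bank: 0S 2R)
5. 2 settlers → the east bank.  (the west bank: 1S 1R; the east bank: 2S 2R)
6. 1 settler and 1 raider ← the west bank.  (the west bank: 2S 2R; the east bank: 1S 1R)
7. 2 settlers → the east bank.  (the west bank: 0S 2R; the east bank: 3S 1R)
8. 1 raider ← the west bank.  (the west bank: 0S 3R; the east bank: 3S 0R)
9. 2 raiders → the east bank.  (the west bank: 0S 1R; the east bank: 3S 2R)
10. 1 raider ← the west bank.  (the west bank: 0S 2R; the east bank: 3S 1R)
11. 2 raiders → the east bank.  (the west bank: 0S 0R; the east bank: 3S 3R)

11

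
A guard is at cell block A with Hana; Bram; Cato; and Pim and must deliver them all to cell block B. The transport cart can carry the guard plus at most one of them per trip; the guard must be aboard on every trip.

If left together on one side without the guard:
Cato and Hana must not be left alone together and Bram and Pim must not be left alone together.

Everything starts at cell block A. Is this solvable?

Whatever the first load, the items left behind include a forbidden pair without the guard. No opening move is safe, so no plan exists.

No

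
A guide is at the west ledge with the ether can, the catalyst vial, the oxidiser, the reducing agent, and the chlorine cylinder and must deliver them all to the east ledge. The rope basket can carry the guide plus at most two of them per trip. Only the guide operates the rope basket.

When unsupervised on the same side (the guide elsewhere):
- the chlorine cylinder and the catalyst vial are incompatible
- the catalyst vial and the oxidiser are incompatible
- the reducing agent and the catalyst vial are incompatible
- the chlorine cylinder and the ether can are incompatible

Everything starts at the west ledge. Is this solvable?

1. Guide goes to the east ledge with the catalyst vial and the ether can.
2. Guide goes back to the west ledge alone.
3. Guide goes to the east ledge with the oxidiser and the reducing agent.
4. Guide goes back to the west ledge with the catalyst vial.
5. Guide goes to the east ledge with the catalyst vial and the chlorine cylinder.

Yes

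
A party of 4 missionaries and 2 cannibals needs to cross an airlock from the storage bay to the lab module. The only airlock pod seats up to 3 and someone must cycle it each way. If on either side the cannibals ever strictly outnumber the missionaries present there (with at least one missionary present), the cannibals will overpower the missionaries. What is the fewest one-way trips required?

5

Counting alone: each trip to the lab module takes at most 3 across and each return brings at least 1 back, so after t trips out (and t−1 returns) at most 3t − (t−1) of the 6 are across; that first reaches 6 at t = 3, so at least 5 crossings are needed.
The plan below uses exactly 5 crossings, so it is optimal:
1. 2 cannibals → the lab module.  (the storage bay: 4M 0C; the lab module: 0M 2C)
2. 1 cannibal ← the storage bay.  (the storage bay: 4M 1C; the lab module: 0M 1C)
3. 2 missionaries and 1 cannibal → the lab module.  (the storage bay: 2M 0C; the lab module: 2M 2C)
4. 1 cannibal ← the storage bay.  (the storage bay: 2M 1C; the lab module: 2M 1C)
5. 2 missionaries and 1 cannibal → the lab module.  (the storage bay: 0M 0C; the lab module: 4M 2C)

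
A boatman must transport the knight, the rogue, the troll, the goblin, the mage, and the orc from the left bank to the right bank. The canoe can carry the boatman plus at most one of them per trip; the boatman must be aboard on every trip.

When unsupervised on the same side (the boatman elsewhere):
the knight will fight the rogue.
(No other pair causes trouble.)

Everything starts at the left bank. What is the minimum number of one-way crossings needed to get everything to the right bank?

11

Counting alone: the boatman can take at most 1 across per trip to the right bank, so moving all 6 needs at least 6 loaded trips out, with a return between consecutive ones — at least 11 crossings.
The plan below uses exactly 11 crossings, so it is optimal:
1. Boatman goes to the right bank with the knight.
2. Boatman goes back to the left bank alone.
3. Boatman goes to the right bank with the troll.
4. Boatman goes back to the left bank alone.
5. Boatman goes to the right bank with the goblin.
6. Boatman goes back to the left bank alone.
7. Boatman goes to the right bank with the mage.
8. Boatman goes back to the left bank alone.
9. Boatman goes to the right bank with the orc.
10. Boatman goes back to the left bank alone.
11. Boatman goes to the right bank with the rogue.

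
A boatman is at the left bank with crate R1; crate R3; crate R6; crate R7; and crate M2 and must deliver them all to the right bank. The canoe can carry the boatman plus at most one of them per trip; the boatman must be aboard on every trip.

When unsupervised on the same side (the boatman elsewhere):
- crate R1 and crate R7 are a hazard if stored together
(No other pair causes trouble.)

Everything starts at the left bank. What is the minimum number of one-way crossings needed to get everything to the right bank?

Counting alone: the boatman can take at most 1 across per trip to the right bank, so moving all 5 needs at least 5 loaded trips out, with a return between consecutive ones — at least 9 crossings.
The plan below uses exactly 9 crossings, so it is optimal:
1. Boatman goes to the right bank with crate R1.
2. Boatman goes back to the left bank alone.
3. Boatman goes to the right bank with crate R3.
4. Boatman goes back to the left bank alone.
5. Boatman goes to the right bank with crate R6.
6. Boatman goes back to the left bank alone.
7. Boatman goes to the right bank with crate M2.
8. Boatman goes back to the left bank alone.
9. Boatman goes to the right bank with crate R7.

9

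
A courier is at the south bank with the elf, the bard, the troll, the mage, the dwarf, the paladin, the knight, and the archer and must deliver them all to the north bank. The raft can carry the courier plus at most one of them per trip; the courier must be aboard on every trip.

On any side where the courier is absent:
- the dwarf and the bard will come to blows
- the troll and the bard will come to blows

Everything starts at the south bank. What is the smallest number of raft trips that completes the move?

Counting alone: the courier can take at most 1 across per trip to the north bank, so moving all 8 needs at least 8 loaded trips out, with a return between consecutive ones — at least 15 crossings.
The safety rule pushes this higher. Following every safe sequence of crossings, the most of the 8 that can be at the north bank as the raft arrives there on crossing 15 is 7 — never all 8.
So no plan with fewer than 17 crossings exists, and this one achieves 17:
1. Courier goes to the north bank with the bard.
2. Courier goes back to the south bank alone.
3. Courier goes to the north bank with the elf.
4. Courier goes back to the south bank alone.
5. Courier goes to the north bank with the troll.
6. Courier goes back to the south bank with the bard.
7. Courier goes to the north bank with the dwarf.
8. Courier goes back to the south bank alone.
9. Courier goes to the north bank with the mage.
10. Courier goes back to the south bank alone.
11. Courier goes to the north bank with the paladin.
12. Courier goes back to the south bank alone.
13. Courier goes to the north bank with the knight.
14. Courier goes back to the south bank alone.
15. Courier goes to the north bank with the archer.
16. Courier goes back to the south bank alone.
17. Courier goes to the north bank with the bard.

17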